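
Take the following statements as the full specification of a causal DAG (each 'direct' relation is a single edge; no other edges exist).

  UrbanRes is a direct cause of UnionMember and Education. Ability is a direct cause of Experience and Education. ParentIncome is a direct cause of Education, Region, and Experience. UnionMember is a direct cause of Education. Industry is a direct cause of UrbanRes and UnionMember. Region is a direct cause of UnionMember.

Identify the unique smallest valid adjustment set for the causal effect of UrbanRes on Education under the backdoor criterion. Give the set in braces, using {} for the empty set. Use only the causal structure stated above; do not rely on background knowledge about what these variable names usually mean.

Variables eligible for adjustment (non-descendants of UrbanRes, excluding UrbanRes and Education): {Ability, Experience, Industry, ParentIncome, Region}.
Backdoor paths from UrbanRes to Education:
  P1: UrbanRes <- Industry -> UnionMember <- Region <- ParentIncome -> Experience <- Ability -> Education
  P2: UrbanRes <- Industry -> UnionMember <- Region <- ParentIncome -> Education
  P3: UrbanRes <- Industry -> UnionMember -> Education
The empty set is not sufficient: P3 (UrbanRes <- Industry -> UnionMember -> Education) has no collider blocking it and no conditioned non-collider, so it is open.
Try {Industry}:
  P1: blocked at fork node Industry ∈ conditioning set.
  P2: blocked at fork node Industry ∈ conditioning set.
  P3: blocked at fork node Industry ∈ conditioning set.
{Industry} contains no descendant of UrbanRes and blocks every backdoor path.
No other singleton works — e.g. {ParentIncome} leaves P3 open — so {Industry} is the unique smallest valid adjustment set.

{Industry}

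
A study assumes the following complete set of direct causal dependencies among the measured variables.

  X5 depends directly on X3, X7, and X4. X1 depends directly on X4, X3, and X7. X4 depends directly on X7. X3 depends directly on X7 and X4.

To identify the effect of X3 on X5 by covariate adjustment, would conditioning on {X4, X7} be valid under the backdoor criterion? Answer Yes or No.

Yes

Backdoor paths from X3 to X5 (paths whose first edge points into X3):
  P1: X3 <- X7 -> X4 -> X5
  P2: X3 <- X7 -> X5
  P3: X3 <- X7 -> X1 <- X4 -> X5
  P4: X3 <- X4 <- X7 -> X5
  P5: X3 <- X4 -> X5
  P6: X3 <- X4 -> X1 <- X7 -> X5
Condition 1 (no descendant of X3 in the set): holds — descendants of X3 are {X1, X5}; none are in {X4, X7}.
Condition 2 (every backdoor path blocked by {X4, X7}):
  P1: blocked at fork node X7 ∈ conditioning set.
  P2: blocked at fork node X7 ∈ conditioning set.
  P3: blocked at fork node X7 ∈ conditioning set.
  P4: blocked at chain node X4 ∈ conditioning set.
  P5: blocked at fork node X4 ∈ conditioning set.
  P6: blocked at fork node X4 ∈ conditioning set.
{X4, X7} satisfies the backdoor criterion.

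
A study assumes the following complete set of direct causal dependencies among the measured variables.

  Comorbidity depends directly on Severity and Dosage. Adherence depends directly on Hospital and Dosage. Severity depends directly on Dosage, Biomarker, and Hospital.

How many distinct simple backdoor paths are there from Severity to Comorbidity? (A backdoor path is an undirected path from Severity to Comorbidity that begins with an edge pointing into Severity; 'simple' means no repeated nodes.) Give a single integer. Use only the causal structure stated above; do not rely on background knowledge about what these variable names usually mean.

2

A backdoor path from Severity to Comorbidity is any simple undirected path whose first edge points into Severity (i.e. leaves Severity via a parent).
Parents of Severity: {Biomarker, Dosage, Hospital}.
Enumerating:
  P1: Severity <- Hospital -> Adherence <- Dosage -> Comorbidity
  P2: Severity <- Dosage -> Comorbidity
That exhausts the simple backdoor paths. Count: 2.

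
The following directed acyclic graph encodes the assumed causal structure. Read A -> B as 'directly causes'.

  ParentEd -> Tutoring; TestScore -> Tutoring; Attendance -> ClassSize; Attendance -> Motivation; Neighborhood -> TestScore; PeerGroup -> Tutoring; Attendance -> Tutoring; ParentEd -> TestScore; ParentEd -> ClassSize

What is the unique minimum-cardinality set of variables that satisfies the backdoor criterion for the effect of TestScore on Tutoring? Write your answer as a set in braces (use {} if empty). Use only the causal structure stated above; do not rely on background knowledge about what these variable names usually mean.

{ParentEd}

Variables eligible for adjustment (non-descendants of TestScore, excluding TestScore and Tutoring): {Attendance, ClassSize, Motivation, Neighborhood, ParentEd, PeerGroup}.
Backdoor paths from TestScore to Tutoring:
  P1: TestScore <- ParentEd -> ClassSize <- Attendance -> Tutoring
  P2: TestScore <- ParentEd -> Tutoring
The empty set is not sufficient: P2 (TestScore <- ParentEd -> Tutoring) has no collider blocking it and no conditioned non-collider, so it is open.
Try {ParentEd}:
  P1: blocked at fork node ParentEd ∈ conditioning set.
  P2: blocked at fork node ParentEd ∈ conditioning set.
{ParentEd} contains no descendant of TestScore and blocks every backdoor path.
No other singleton works — e.g. {Attendance} leaves P2 open — so {ParentEd} is the unique smallest valid adjustment set.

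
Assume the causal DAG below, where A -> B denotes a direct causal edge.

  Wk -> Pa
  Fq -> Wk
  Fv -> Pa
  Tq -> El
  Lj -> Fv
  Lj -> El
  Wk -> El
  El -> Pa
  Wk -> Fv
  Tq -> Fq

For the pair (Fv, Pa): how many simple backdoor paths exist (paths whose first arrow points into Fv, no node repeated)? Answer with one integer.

A backdoor path from Fv to Pa is any simple undirected path whose first edge points into Fv (i.e. leaves Fv via a parent).
Parents of Fv: {Lj, Wk}.
Enumerating:
  P1: Fv <- Lj -> El <- Tq -> Fq -> Wk -> Pa
  P2: Fv <- Lj -> El <- Wk -> Pa
  P3: Fv <- Lj -> El -> Pa
  P4: Fv <- Wk <- Fq <- Tq -> El -> Pa
  P5: Fv <- Wk -> El -> Pa
  P6: Fv <- Wk -> Pa
That exhausts the simple backdoor paths. Count: 6.

6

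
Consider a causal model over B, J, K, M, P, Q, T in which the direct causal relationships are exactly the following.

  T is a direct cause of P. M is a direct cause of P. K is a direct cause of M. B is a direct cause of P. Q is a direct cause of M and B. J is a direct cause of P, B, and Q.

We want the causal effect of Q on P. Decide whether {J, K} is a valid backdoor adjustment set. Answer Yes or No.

Yes

Backdoor paths from Q to P (paths whose first edge points into Q):
  P1: Q <- J -> B -> P
  P2: Q <- J -> P
Condition 1 (no descendant of Q in the set): holds — descendants of Q are {B, M, P}; none are in {J, K}.
Condition 2 (every backdoor path blocked by {J, K}):
  P1: blocked at fork node J ∈ conditioning set.
  P2: blocked at fork node J ∈ conditioning set.
{J, K} satisfies the backdoor criterion.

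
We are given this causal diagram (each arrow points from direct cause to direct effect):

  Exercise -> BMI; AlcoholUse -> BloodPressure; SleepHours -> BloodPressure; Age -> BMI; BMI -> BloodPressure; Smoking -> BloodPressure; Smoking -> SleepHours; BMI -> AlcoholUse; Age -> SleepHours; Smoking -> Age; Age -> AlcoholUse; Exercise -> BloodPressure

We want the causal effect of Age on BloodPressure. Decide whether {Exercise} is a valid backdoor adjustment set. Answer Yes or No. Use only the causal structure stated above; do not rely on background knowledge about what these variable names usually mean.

No

Backdoor paths from Age to BloodPressure (paths whose first edge points into Age):
  P1: Age <- Smoking -> SleepHours -> BloodPressure
  P2: Age <- Smoking -> BloodPressure
Condition 1 (no descendant of Age in the set): holds — descendants of Age are {AlcoholUse, BMI, BloodPressure, SleepHours}; none are in {Exercise}.
Condition 2 (every backdoor path blocked by {Exercise}):
  P1: open — no interior node is in the conditioning set.
  P2: open — no interior node is in the conditioning set.
{Exercise} does not satisfy the backdoor criterion.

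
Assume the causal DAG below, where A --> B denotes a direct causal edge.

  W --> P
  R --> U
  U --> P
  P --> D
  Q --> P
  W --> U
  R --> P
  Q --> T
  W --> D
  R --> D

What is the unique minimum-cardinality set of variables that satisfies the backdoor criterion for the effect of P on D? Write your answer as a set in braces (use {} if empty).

Variables eligible for adjustment (non-descendants of P, excluding P and D): {Q, R, T, U, W}.
Backdoor paths from P to D:
  P1: P <- W -> U <- R -> D
  P2: P <- W -> D
  P3: P <- R -> U <- W -> D
  P4: P <- R -> D
  P5: P <- U <- W -> D
  P6: P <- U <- R -> D
The empty set is not sufficient: P2 (P <- W -> D) has no collider blocking it and no conditioned non-collider, so it is open.
Try {R, W}:
  P1: blocked at fork node W ∈ conditioning set.
  P2: blocked at fork node W ∈ conditioning set.
  P3: blocked at fork node R ∈ conditioning set.
  P4: blocked at fork node R ∈ conditioning set.
  P5: blocked at fork node W ∈ conditioning set.
  P6: blocked at fork node R ∈ conditioning set.
{R, W} contains no descendant of P and blocks every backdoor path.
Every element of {R, W} is needed (dropping R leaves P4 open; dropping W leaves P2 open), so no proper subset is valid.
Among all size-2 subsets of the eligible variables, only {R, W} blocks every backdoor path, so it is the unique smallest valid adjustment set.

{R, W}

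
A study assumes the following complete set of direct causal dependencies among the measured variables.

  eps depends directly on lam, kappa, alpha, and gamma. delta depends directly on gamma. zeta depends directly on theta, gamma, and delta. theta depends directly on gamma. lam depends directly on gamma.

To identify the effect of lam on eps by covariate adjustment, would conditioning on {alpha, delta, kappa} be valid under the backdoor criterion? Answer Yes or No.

Backdoor paths from lam to eps (paths whose first edge points into lam):
  P1: lam <- gamma -> eps
Condition 1 (no descendant of lam in the set): holds — descendants of lam are {eps}; none are in {alpha, delta, kappa}.
Condition 2 (every backdoor path blocked by {alpha, delta, kappa}):
  P1: open — no interior node is in the conditioning set.
{alpha, delta, kappa} does not satisfy the backdoor criterion.

No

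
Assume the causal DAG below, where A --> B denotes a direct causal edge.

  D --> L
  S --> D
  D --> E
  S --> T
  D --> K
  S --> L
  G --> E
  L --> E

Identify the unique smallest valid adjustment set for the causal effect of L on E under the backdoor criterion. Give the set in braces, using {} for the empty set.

Variables eligible for adjustment (non-descendants of L, excluding L and E): {D, G, K, S, T}.
Backdoor paths from L to E:
  P1: L <- S -> D -> E
  P2: L <- D -> E
The empty set is not sufficient: P1 (L <- S -> D -> E) has no collider blocking it and no conditioned non-collider, so it is open.
Try {D}:
  P1: blocked at chain node D ∈ conditioning set.
  P2: blocked at fork node D ∈ conditioning set.
{D} contains no descendant of L and blocks every backdoor path.
No other singleton works — e.g. {S} leaves P2 open — so {D} is the unique smallest valid adjustment set.

{D}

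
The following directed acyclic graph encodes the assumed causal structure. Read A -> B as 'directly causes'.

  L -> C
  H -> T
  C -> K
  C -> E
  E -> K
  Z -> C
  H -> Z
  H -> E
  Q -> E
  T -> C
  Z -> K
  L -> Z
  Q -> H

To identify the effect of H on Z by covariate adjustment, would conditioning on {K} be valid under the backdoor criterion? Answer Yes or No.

No

Backdoor paths from H to Z (paths whose first edge points into H):
  P1: H <- Q -> E <- C <- L -> Z
  P2: H <- Q -> E <- C <- Z
  P3: H <- Q -> E <- C -> K <- Z
  P4: H <- Q -> E -> K <- Z
  P5: H <- Q -> E -> K <- C <- L -> Z
  P6: H <- Q -> E -> K <- C <- Z
Condition 1 (no descendant of H in the set): FAILS — K is a descendant of H.
Condition 2 (every backdoor path blocked by {K}):
  P1: open — collider(s) E are conditioned on (or have a conditioned descendant) and no non-collider on the path is in the set.
  P2: open — collider(s) E are conditioned on (or have a conditioned descendant) and no non-collider on the path is in the set.
  P3: open — collider(s) E, K are conditioned on (or have a conditioned descendant) and no non-collider on the path is in the set.
  P4: open — collider(s) K are conditioned on (or have a conditioned descendant) and no non-collider on the path is in the set.
  P5: open — collider(s) K are conditioned on (or have a conditioned descendant) and no non-collider on the path is in the set.
  P6: open — collider(s) K are conditioned on (or have a conditioned descendant) and no non-collider on the path is in the set.
{K} does not satisfy the backdoor criterion.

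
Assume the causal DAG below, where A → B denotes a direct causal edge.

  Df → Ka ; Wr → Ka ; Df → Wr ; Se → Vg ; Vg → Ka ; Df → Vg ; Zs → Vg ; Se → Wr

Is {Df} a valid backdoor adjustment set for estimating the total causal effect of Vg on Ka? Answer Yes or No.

No

Backdoor paths from Vg to Ka (paths whose first edge points into Vg):
  P1: Vg <- Df -> Wr -> Ka
  P2: Vg <- Df -> Ka
  P3: Vg <- Se -> Wr <- Df -> Ka
  P4: Vg <- Se -> Wr -> Ka
Condition 1 (no descendant of Vg in the set): holds — descendants of Vg are {Ka}; none are in {Df}.
Condition 2 (every backdoor path blocked by {Df}):
  P1: blocked at fork node Df ∈ conditioning set.
  P2: blocked at fork node Df ∈ conditioning set.
  P3: blocked at collider Wr (neither it nor any descendant is in the conditioning set).
  P4: open — no interior node is in the conditioning set.
{Df} does not satisfy the backdoor criterion.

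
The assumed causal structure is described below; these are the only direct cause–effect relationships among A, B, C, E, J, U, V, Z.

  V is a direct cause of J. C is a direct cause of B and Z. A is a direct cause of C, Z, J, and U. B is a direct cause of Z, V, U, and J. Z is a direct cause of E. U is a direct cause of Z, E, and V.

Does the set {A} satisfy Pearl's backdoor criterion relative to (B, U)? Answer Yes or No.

Yes

Backdoor paths from B to U (paths whose first edge points into B):
  P1: B <- C <- A -> U
  P2: B <- C <- A -> J <- V <- U
  P3: B <- C <- A -> Z <- U
  P4: B <- C <- A -> Z -> E <- U
  P5: B <- C -> Z <- A -> U
  P6: B <- C -> Z <- A -> J <- V <- U
  P7: B <- C -> Z <- U
  P8: B <- C -> Z -> E <- U
Condition 1 (no descendant of B in the set): holds — descendants of B are {E, J, U, V, Z}; none are in {A}.
Condition 2 (every backdoor path blocked by {A}):
  P1: blocked at fork node A ∈ conditioning set.
  P2: blocked at fork node A ∈ conditioning set.
  P3: blocked at fork node A ∈ conditioning set.
  P4: blocked at fork node A ∈ conditioning set.
  P5: blocked at collider Z (neither it nor any descendant is in the conditioning set).
  P6: blocked at collider Z (neither it nor any descendant is in the conditioning set).
  P7: blocked at collider Z (neither it nor any descendant is in the conditioning set).
  P8: blocked at collider E (neither it nor any descendant is in the conditioning set).
{A} satisfies the backdoor criterion.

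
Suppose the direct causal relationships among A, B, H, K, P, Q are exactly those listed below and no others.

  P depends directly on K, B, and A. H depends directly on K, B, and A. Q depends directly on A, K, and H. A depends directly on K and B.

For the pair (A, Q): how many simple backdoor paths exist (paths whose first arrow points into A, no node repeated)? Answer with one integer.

A backdoor path from A to Q is any simple undirected path whose first edge points into A (i.e. leaves A via a parent).
Parents of A: {B, K}.
Enumerating:
  P1: A <- K -> P <- B -> H -> Q
  P2: A <- K -> H -> Q
  P3: A <- K -> Q
  P4: A <- B -> P <- K -> H -> Q
  P5: A <- B -> P <- K -> Q
  P6: A <- B -> H <- K -> Q
  P7: A <- B -> H -> Q
That exhausts the simple backdoor paths. Count: 7.

7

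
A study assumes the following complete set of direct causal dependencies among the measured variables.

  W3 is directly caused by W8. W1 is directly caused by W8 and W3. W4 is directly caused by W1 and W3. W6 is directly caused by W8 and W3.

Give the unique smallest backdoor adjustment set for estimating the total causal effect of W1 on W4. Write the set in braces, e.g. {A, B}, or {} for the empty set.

Variables eligible for adjustment (non-descendants of W1, excluding W1 and W4): {W3, W6, W8}.
Backdoor paths from W1 to W4:
  P1: W1 <- W8 -> W3 -> W4
  P2: W1 <- W8 -> W6 <- W3 -> W4
  P3: W1 <- W3 -> W4
The empty set is not sufficient: P1 (W1 <- W8 -> W3 -> W4) has no collider blocking it and no conditioned non-collider, so it is open.
Try {W3}:
  P1: blocked at chain node W3 ∈ conditioning set.
  P2: blocked at collider W6 (neither it nor any descendant is in the conditioning set).
  P3: blocked at fork node W3 ∈ conditioning set.
{W3} contains no descendant of W1 and blocks every backdoor path.
No other singleton works — e.g. {W8} leaves P3 open — so {W3} is the unique smallest valid adjustment set.

{W3}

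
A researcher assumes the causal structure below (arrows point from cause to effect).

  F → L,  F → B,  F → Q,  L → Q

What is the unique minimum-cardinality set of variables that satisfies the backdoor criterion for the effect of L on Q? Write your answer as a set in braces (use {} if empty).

{F}

Variables eligible for adjustment (non-descendants of L, excluding L and Q): {B, F}.
Backdoor paths from L to Q:
  P1: L <- F -> Q
The empty set is not sufficient: P1 (L <- F -> Q) has no collider blocking it and no conditioned non-collider, so it is open.
Try {F}:
  P1: blocked at fork node F ∈ conditioning set.
{F} contains no descendant of L and blocks every backdoor path.
No other singleton works — e.g. {B} leaves P1 open — so {F} is the unique smallest valid adjustment set.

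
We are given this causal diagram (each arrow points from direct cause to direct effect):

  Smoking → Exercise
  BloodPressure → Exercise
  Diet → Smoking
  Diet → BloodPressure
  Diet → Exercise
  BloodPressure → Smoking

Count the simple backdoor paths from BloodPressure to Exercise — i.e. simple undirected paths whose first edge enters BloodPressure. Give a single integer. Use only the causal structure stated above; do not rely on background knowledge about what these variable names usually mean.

2

A backdoor path from BloodPressure to Exercise is any simple undirected path whose first edge points into BloodPressure (i.e. leaves BloodPressure via a parent).
Parents of BloodPressure: {Diet}.
Enumerating:
  P1: BloodPressure <- Diet -> Smoking -> Exercise
  P2: BloodPressure <- Diet -> Exercise
That exhausts the simple backdoor paths. Count: 2.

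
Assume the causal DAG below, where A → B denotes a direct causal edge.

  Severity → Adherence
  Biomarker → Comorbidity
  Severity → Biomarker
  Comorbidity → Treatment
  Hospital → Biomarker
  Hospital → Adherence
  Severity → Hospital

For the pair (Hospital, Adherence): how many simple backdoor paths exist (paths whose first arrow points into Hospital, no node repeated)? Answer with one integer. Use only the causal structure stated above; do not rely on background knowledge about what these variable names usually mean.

1

A backdoor path from Hospital to Adherence is any simple undirected path whose first edge points into Hospital (i.e. leaves Hospital via a parent).
Parents of Hospital: {Severity}.
Enumerating:
  P1: Hospital <- Severity -> Adherence
That exhausts the simple backdoor paths. Count: 1.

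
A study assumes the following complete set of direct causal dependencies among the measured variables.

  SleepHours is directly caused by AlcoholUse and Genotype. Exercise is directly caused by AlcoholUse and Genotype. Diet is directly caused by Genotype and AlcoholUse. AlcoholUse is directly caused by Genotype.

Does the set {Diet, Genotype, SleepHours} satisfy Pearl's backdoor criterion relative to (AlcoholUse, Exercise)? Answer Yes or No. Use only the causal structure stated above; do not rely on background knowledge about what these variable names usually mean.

Backdoor paths from AlcoholUse to Exercise (paths whose first edge points into AlcoholUse):
  P1: AlcoholUse <- Genotype -> Exercise
Condition 1 (no descendant of AlcoholUse in the set): FAILS — Diet and SleepHours are descendants of AlcoholUse.
Condition 2 (every backdoor path blocked by {Diet, Genotype, SleepHours}):
  P1: blocked at fork node Genotype ∈ conditioning set.
{Diet, Genotype, SleepHours} does not satisfy the backdoor criterion.

No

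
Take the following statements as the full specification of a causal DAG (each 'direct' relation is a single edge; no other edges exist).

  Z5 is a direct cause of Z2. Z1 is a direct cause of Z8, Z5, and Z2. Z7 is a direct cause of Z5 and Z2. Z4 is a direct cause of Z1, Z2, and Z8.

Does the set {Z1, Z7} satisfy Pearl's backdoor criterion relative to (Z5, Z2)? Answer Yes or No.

Backdoor paths from Z5 to Z2 (paths whose first edge points into Z5):
  P1: Z5 <- Z1 <- Z4 -> Z2
  P2: Z5 <- Z1 -> Z2
  P3: Z5 <- Z1 -> Z8 <- Z4 -> Z2
  P4: Z5 <- Z7 -> Z2
Condition 1 (no descendant of Z5 in the set): holds — descendants of Z5 are {Z2}; none are in {Z1, Z7}.
Condition 2 (every backdoor path blocked by {Z1, Z7}):
  P1: blocked at chain node Z1 ∈ conditioning set.
  P2: blocked at fork node Z1 ∈ conditioning set.
  P3: blocked at fork node Z1 ∈ conditioning set.
  P4: blocked at fork node Z7 ∈ conditioning set.
{Z1, Z7} satisfies the backdoor criterion.

Yes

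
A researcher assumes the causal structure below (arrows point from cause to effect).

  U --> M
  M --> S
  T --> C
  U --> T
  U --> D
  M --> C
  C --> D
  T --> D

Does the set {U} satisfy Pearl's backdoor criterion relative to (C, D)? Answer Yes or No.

No

Backdoor paths from C to D (paths whose first edge points into C):
  P1: C <- M <- U -> T -> D
  P2: C <- M <- U -> D
  P3: C <- T <- U -> D
  P4: C <- T -> D
Condition 1 (no descendant of C in the set): holds — descendants of C are {D}; none are in {U}.
Condition 2 (every backdoor path blocked by {U}):
  P1: blocked at fork node U ∈ conditioning set.
  P2: blocked at fork node U ∈ conditioning set.
  P3: blocked at fork node U ∈ conditioning set.
  P4: open — no interior node is in the conditioning set.
{U} does not satisfy the backdoor criterion.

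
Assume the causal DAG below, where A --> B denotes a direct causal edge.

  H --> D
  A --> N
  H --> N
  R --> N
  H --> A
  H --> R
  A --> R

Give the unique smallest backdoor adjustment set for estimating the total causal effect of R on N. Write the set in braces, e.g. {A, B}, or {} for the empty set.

Variables eligible for adjustment (non-descendants of R, excluding R and N): {A, D, H}.
Backdoor paths from R to N:
  P1: R <- H -> A -> N
  P2: R <- H -> N
  P3: R <- A <- H -> N
  P4: R <- A -> N
The empty set is not sufficient: P1 (R <- H -> A -> N) has no collider blocking it and no conditioned non-collider, so it is open.
Try {A, H}:
  P1: blocked at fork node H ∈ conditioning set.
  P2: blocked at fork node H ∈ conditioning set.
  P3: blocked at chain node A ∈ conditioning set.
  P4: blocked at fork node A ∈ conditioning set.
{A, H} contains no descendant of R and blocks every backdoor path.
Every element of {A, H} is needed (dropping A leaves P4 open; dropping H leaves P2 open), so no proper subset is valid.
Among all size-2 subsets of the eligible variables, only {A, H} blocks every backdoor path, so it is the unique smallest valid adjustment set.

{A, H}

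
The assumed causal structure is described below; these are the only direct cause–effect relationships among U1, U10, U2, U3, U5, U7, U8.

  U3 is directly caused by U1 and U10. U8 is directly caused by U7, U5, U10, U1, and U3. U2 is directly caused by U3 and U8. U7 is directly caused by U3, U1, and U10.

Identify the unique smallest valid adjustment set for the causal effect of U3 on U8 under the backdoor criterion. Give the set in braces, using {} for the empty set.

{U1, U10}

Variables eligible for adjustment (non-descendants of U3, excluding U3 and U8): {U1, U10, U5}.
Backdoor paths from U3 to U8:
  P1: U3 <- U1 -> U7 <- U10 -> U8
  P2: U3 <- U1 -> U7 -> U8
  P3: U3 <- U1 -> U8
  P4: U3 <- U10 -> U7 <- U1 -> U8
  P5: U3 <- U10 -> U7 -> U8
  P6: U3 <- U10 -> U8
The empty set is not sufficient: P2 (U3 <- U1 -> U7 -> U8) has no collider blocking it and no conditioned non-collider, so it is open.
Try {U1, U10}:
  P1: blocked at fork node U1 ∈ conditioning set.
  P2: blocked at fork node U1 ∈ conditioning set.
  P3: blocked at fork node U1 ∈ conditioning set.
  P4: blocked at fork node U10 ∈ conditioning set.
  P5: blocked at fork node U10 ∈ conditioning set.
  P6: blocked at fork node U10 ∈ conditioning set.
{U1, U10} contains no descendant of U3 and blocks every backdoor path.
Every element of {U1, U10} is needed (dropping U1 leaves P2 open; dropping U10 leaves P5 open), so no proper subset is valid.
Among all size-2 subsets of the eligible variables, only {U1, U10} blocks every backdoor path, so it is the unique smallest valid adjustment set.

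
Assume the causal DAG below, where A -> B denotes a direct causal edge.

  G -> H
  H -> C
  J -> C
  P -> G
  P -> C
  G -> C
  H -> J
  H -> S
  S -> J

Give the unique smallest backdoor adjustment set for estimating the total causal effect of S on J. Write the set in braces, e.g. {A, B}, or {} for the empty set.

{H}

Variables eligible for adjustment (non-descendants of S, excluding S and J): {G, H, P}.
Backdoor paths from S to J:
  P1: S <- H <- G <- P -> C <- J
  P2: S <- H <- G -> C <- J
  P3: S <- H -> J
  P4: S <- H -> C <- J
The empty set is not sufficient: P3 (S <- H -> J) has no collider blocking it and no conditioned non-collider, so it is open.
Try {H}:
  P1: blocked at chain node H ∈ conditioning set.
  P2: blocked at chain node H ∈ conditioning set.
  P3: blocked at fork node H ∈ conditioning set.
  P4: blocked at fork node H ∈ conditioning set.
{H} contains no descendant of S and blocks every backdoor path.
No other singleton works — e.g. {P} leaves P3 open — so {H} is the unique smallest valid adjustment set.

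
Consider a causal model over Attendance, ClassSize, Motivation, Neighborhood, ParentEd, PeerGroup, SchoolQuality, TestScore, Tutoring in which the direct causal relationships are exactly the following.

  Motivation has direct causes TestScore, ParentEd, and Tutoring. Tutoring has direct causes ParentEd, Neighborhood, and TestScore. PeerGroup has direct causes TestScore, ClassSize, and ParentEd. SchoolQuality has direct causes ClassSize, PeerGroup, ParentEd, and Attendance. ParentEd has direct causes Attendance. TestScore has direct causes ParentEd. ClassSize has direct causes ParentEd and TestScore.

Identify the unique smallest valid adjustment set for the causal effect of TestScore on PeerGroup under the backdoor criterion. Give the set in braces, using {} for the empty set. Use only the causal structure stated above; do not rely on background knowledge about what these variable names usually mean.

{ParentEd}

Variables eligible for adjustment (non-descendants of TestScore, excluding TestScore and PeerGroup): {Attendance, Neighborhood, ParentEd}.
Backdoor paths from TestScore to PeerGroup:
  P1: TestScore <- ParentEd <- Attendance -> SchoolQuality <- ClassSize -> PeerGroup
  P2: TestScore <- ParentEd <- Attendance -> SchoolQuality <- PeerGroup
  P3: TestScore <- ParentEd -> ClassSize -> PeerGroup
  P4: TestScore <- ParentEd -> ClassSize -> SchoolQuality <- PeerGroup
  P5: TestScore <- ParentEd -> PeerGroup
  P6: TestScore <- ParentEd -> SchoolQuality <- ClassSize -> PeerGroup
  P7: TestScore <- ParentEd -> SchoolQuality <- PeerGroup
The empty set is not sufficient: P3 (TestScore <- ParentEd -> ClassSize -> PeerGroup) has no collider blocking it and no conditioned non-collider, so it is open.
Try {ParentEd}:
  P1: blocked at chain node ParentEd ∈ conditioning set.
  P2: blocked at chain node ParentEd ∈ conditioning set.
  P3: blocked at fork node ParentEd ∈ conditioning set.
  P4: blocked at fork node ParentEd ∈ conditioning set.
  P5: blocked at fork node ParentEd ∈ conditioning set.
  P6: blocked at fork node ParentEd ∈ conditioning set.
  P7: blocked at fork node ParentEd ∈ conditioning set.
{ParentEd} contains no descendant of TestScore and blocks every backdoor path.
No other singleton works — e.g. {Neighborhood} leaves P3 open — so {ParentEd} is the unique smallest valid adjustment set.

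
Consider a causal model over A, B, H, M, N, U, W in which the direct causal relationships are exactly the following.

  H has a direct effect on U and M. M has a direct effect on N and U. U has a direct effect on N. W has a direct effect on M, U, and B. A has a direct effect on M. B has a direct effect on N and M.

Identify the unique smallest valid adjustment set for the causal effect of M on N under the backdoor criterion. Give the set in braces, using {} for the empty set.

{B, H, W}

Variables eligible for adjustment (non-descendants of M, excluding M and N): {A, B, H, W}.
Backdoor paths from M to N:
  P1: M <- W -> B -> N
  P2: M <- W -> U -> N
  P3: M <- H -> U <- W -> B -> N
  P4: M <- H -> U -> N
  P5: M <- B <- W -> U -> N
  P6: M <- B -> N
The empty set is not sufficient: P1 (M <- W -> B -> N) has no collider blocking it and no conditioned non-collider, so it is open.
Try {B, H, W}:
  P1: blocked at fork node W ∈ conditioning set.
  P2: blocked at fork node W ∈ conditioning set.
  P3: blocked at fork node H ∈ conditioning set.
  P4: blocked at fork node H ∈ conditioning set.
  P5: blocked at chain node B ∈ conditioning set.
  P6: blocked at fork node B ∈ conditioning set.
{B, H, W} contains no descendant of M and blocks every backdoor path.
Every element of {B, H, W} is needed (dropping B leaves P6 open; dropping H leaves P4 open; dropping W leaves P2 open), so no proper subset is valid.
Among all size-3 subsets of the eligible variables, only {B, H, W} blocks every backdoor path, so it is the unique smallest valid adjustment set.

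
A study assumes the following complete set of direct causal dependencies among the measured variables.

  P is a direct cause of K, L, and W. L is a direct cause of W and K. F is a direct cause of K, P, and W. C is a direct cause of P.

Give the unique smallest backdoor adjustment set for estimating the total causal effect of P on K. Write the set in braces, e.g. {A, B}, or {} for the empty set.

Variables eligible for adjustment (non-descendants of P, excluding P and K): {C, F}.
Backdoor paths from P to K:
  P1: P <- F -> K
  P2: P <- F -> W <- L -> K
The empty set is not sufficient: P1 (P <- F -> K) has no collider blocking it and no conditioned non-collider, so it is open.
Try {F}:
  P1: blocked at fork node F ∈ conditioning set.
  P2: blocked at fork node F ∈ conditioning set.
{F} contains no descendant of P and blocks every backdoor path.
No other singleton works — e.g. {C} leaves P1 open — so {F} is the unique smallest valid adjustment set.

{F}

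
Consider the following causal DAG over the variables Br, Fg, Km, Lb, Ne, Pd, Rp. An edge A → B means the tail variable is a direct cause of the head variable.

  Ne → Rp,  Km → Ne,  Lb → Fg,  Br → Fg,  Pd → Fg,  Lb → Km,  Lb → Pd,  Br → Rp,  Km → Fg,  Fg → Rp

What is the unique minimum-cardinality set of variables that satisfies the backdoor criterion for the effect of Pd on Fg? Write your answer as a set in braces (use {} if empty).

{Lb}

Variables eligible for adjustment (non-descendants of Pd, excluding Pd and Fg): {Br, Km, Lb, Ne}.
Backdoor paths from Pd to Fg:
  P1: Pd <- Lb -> Km -> Ne -> Rp <- Br -> Fg
  P2: Pd <- Lb -> Km -> Ne -> Rp <- Fg
  P3: Pd <- Lb -> Km -> Fg
  P4: Pd <- Lb -> Fg
The empty set is not sufficient: P3 (Pd <- Lb -> Km -> Fg) has no collider blocking it and no conditioned non-collider, so it is open.
Try {Lb}:
  P1: blocked at fork node Lb ∈ conditioning set.
  P2: blocked at fork node Lb ∈ conditioning set.
  P3: blocked at fork node Lb ∈ conditioning set.
  P4: blocked at fork node Lb ∈ conditioning set.
{Lb} contains no descendant of Pd and blocks every backdoor path.
No other singleton works — e.g. {Br} leaves P3 open — so {Lb} is the unique smallest valid adjustment set.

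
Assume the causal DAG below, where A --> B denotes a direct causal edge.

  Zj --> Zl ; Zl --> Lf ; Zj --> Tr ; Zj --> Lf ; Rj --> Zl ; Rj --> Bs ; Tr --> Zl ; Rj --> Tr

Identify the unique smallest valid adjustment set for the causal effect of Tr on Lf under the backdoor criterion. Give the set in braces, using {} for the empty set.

{Rj, Zj}

Variables eligible for adjustment (non-descendants of Tr, excluding Tr and Lf): {Bs, Rj, Zj}.
Backdoor paths from Tr to Lf:
  P1: Tr <- Zj -> Zl -> Lf
  P2: Tr <- Zj -> Lf
  P3: Tr <- Rj -> Zl <- Zj -> Lf
  P4: Tr <- Rj -> Zl -> Lf
The empty set is not sufficient: P1 (Tr <- Zj -> Zl -> Lf) has no collider blocking it and no conditioned non-collider, so it is open.
Try {Rj, Zj}:
  P1: blocked at fork node Zj ∈ conditioning set.
  P2: blocked at fork node Zj ∈ conditioning set.
  P3: blocked at fork node Rj ∈ conditioning set.
  P4: blocked at fork node Rj ∈ conditioning set.
{Rj, Zj} contains no descendant of Tr and blocks every backdoor path.
Every element of {Rj, Zj} is needed (dropping Rj leaves P4 open; dropping Zj leaves P1 open), so no proper subset is valid.
Among all size-2 subsets of the eligible variables, only {Rj, Zj} blocks every backdoor path, so it is the unique smallest valid adjustment set.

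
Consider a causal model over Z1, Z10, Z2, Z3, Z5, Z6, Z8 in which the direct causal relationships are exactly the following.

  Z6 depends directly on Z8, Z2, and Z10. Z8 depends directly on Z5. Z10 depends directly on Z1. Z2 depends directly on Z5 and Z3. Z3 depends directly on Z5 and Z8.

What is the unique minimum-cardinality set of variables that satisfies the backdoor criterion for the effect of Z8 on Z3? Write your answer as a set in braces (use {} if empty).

Variables eligible for adjustment (non-descendants of Z8, excluding Z8 and Z3): {Z1, Z10, Z5}.
Backdoor paths from Z8 to Z3:
  P1: Z8 <- Z5 -> Z3
  P2: Z8 <- Z5 -> Z2 <- Z3
The empty set is not sufficient: P1 (Z8 <- Z5 -> Z3) has no collider blocking it and no conditioned non-collider, so it is open.
Try {Z5}:
  P1: blocked at fork node Z5 ∈ conditioning set.
  P2: blocked at fork node Z5 ∈ conditioning set.
{Z5} contains no descendant of Z8 and blocks every backdoor path.
No other singleton works — e.g. {Z1} leaves P1 open — so {Z5} is the unique smallest valid adjustment set.

{Z5}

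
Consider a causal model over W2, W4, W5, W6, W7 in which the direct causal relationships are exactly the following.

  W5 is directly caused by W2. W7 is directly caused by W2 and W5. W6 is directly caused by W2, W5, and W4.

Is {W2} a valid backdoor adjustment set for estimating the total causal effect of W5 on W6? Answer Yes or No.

Yes

Backdoor paths from W5 to W6 (paths whose first edge points into W5):
  P1: W5 <- W2 -> W6
Condition 1 (no descendant of W5 in the set): holds — descendants of W5 are {W6, W7}; none are in {W2}.
Condition 2 (every backdoor path blocked by {W2}):
  P1: blocked at fork node W2 ∈ conditioning set.
{W2} satisfies the backdoor criterion.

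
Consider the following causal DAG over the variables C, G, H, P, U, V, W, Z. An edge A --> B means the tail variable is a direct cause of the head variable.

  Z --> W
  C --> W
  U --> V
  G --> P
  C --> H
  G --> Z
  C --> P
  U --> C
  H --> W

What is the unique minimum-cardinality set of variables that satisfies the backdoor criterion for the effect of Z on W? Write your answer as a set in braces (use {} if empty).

Variables eligible for adjustment (non-descendants of Z, excluding Z and W): {C, G, H, P, U, V}.
Backdoor paths from Z to W:
  P1: Z <- G -> P <- C -> H -> W
  P2: Z <- G -> P <- C -> W
Each backdoor path contains an unconditioned collider, so every path is already blocked with the empty conditioning set:
  P1: blocked at collider P (neither it nor any descendant is in the conditioning set).
  P2: blocked at collider P (neither it nor any descendant is in the conditioning set).
The empty set is therefore the unique smallest valid set.

{}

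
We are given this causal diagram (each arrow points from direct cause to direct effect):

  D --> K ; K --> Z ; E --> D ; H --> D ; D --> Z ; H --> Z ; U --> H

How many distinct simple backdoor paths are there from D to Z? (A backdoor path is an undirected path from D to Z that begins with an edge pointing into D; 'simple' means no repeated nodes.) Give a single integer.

A backdoor path from D to Z is any simple undirected path whose first edge points into D (i.e. leaves D via a parent).
Parents of D: {E, H}.
Enumerating:
  P1: D <- H -> Z
That exhausts the simple backdoor paths. Count: 1.

1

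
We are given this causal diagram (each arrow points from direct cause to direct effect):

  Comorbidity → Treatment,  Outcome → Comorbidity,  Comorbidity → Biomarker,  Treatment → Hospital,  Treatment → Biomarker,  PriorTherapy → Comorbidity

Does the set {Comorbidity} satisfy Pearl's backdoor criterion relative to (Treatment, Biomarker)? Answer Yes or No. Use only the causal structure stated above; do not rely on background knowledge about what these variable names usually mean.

Backdoor paths from Treatment to Biomarker (paths whose first edge points into Treatment):
  P1: Treatment <- Comorbidity -> Biomarker
Condition 1 (no descendant of Treatment in the set): holds — descendants of Treatment are {Biomarker, Hospital}; none are in {Comorbidity}.
Condition 2 (every backdoor path blocked by {Comorbidity}):
  P1: blocked at fork node Comorbidity ∈ conditioning set.
{Comorbidity} satisfies the backdoor criterion.

Yes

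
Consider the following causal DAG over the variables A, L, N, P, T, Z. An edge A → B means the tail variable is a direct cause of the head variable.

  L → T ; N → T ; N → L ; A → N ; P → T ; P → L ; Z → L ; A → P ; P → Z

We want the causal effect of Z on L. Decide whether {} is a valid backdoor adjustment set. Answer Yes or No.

Backdoor paths from Z to L (paths whose first edge points into Z):
  P1: Z <- P <- A -> N -> L
  P2: Z <- P <- A -> N -> T <- L
  P3: Z <- P -> L
  P4: Z <- P -> T <- N -> L
  P5: Z <- P -> T <- L
Condition 1 (no descendant of Z in the set): holds — descendants of Z are {L, T}; none are in {}.
Condition 2 (every backdoor path blocked by {}):
  P1: open — no interior node is in the conditioning set.
  P2: blocked at collider T (neither it nor any descendant is in the conditioning set).
  P3: open — no interior node is in the conditioning set.
  P4: blocked at collider T (neither it nor any descendant is in the conditioning set).
  P5: blocked at collider T (neither it nor any descendant is in the conditioning set).
{} does not satisfy the backdoor criterion.

No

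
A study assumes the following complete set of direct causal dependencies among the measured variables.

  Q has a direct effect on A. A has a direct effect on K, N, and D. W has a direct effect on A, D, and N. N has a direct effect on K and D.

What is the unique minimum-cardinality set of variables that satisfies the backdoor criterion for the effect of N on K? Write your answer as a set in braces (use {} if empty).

Variables eligible for adjustment (non-descendants of N, excluding N and K): {A, Q, W}.
Backdoor paths from N to K:
  P1: N <- W -> A -> K
  P2: N <- W -> D <- A -> K
  P3: N <- A -> K
The empty set is not sufficient: P1 (N <- W -> A -> K) has no collider blocking it and no conditioned non-collider, so it is open.
Try {A}:
  P1: blocked at chain node A ∈ conditioning set.
  P2: blocked at collider D (neither it nor any descendant is in the conditioning set).
  P3: blocked at fork node A ∈ conditioning set.
{A} contains no descendant of N and blocks every backdoor path.
No other singleton works — e.g. {W} leaves P3 open — so {A} is the unique smallest valid adjustment set.

{A}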